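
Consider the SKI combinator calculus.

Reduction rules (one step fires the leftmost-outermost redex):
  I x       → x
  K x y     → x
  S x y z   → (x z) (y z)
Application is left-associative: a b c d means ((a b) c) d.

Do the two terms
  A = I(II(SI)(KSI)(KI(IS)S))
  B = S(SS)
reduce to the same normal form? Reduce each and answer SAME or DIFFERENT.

Term A:
  start: I(II(SI)(KSI)(KI(IS)S))
  [1] II(SI)(KSI)(KI(IS)S)
  [2] I(SI)(KSI)(KI(IS)S)
  [3] SI(KSI)(KI(IS)S)
  [4] I(KI(IS)S)(KSI(KI(IS)S))
  [5] KI(IS)S(KSI(KI(IS)S))
  [6] IS(KSI(KI(IS)S))
  [7] S(KSI(KI(IS)S))
  [8] S(S(KI(IS)S))
  [9] S(S(IS))
  [10] S(SS)

Term B:
  start: S(SS)

Answer: SAME — A ⇓ S(SS), B ⇓ S(SS)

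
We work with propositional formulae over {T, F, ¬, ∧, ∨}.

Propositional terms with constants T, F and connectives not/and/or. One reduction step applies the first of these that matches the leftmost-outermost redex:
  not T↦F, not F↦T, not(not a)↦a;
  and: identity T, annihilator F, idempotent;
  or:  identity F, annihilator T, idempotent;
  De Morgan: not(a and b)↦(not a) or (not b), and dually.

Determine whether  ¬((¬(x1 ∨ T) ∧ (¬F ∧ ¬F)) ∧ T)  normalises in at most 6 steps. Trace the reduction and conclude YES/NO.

Answer: YES — reaches normal form T in 6 ≤ 6 steps

Reduction:
  start: ¬((¬(x1 ∨ T) ∧ (¬F ∧ ¬F)) ∧ T)
  step 1: ¬(¬(x1 ∨ T) ∧ (¬F ∧ ¬F)) ∨ ¬T
  step 2: (¬¬(x1 ∨ T) ∨ ¬(¬F ∧ ¬F)) ∨ ¬T
  step 3: ((x1 ∨ T) ∨ ¬(¬F ∧ ¬F)) ∨ ¬T
  step 4: (T ∨ ¬(¬F ∧ ¬F)) ∨ ¬T
  step 5: T ∨ ¬T
  step 6: T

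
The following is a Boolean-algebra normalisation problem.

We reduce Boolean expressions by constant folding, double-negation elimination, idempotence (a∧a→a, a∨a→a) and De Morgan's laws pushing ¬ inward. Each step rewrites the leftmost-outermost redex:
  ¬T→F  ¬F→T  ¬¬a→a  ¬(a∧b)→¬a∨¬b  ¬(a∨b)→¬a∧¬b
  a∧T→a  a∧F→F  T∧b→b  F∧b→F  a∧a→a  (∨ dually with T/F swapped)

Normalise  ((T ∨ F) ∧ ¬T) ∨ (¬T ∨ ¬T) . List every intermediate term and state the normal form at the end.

Answer: normal form = F  (in 6 steps)

Derivation:
  start: ((T ∨ F) ∧ ¬T) ∨ (¬T ∨ ¬T)
  [1] (T ∧ ¬T) ∨ (¬T ∨ ¬T)
  [2] ¬T ∨ (¬T ∨ ¬T)
  [3] F ∨ (¬T ∨ ¬T)
  [4] ¬T ∨ ¬T
  [5] ¬T
  [6] F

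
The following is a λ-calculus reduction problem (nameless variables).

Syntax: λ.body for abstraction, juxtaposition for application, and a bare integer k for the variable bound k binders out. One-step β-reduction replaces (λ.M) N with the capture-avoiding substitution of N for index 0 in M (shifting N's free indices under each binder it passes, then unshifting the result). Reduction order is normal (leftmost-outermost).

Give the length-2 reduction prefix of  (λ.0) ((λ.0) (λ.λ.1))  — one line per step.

Answer: after 2 steps: λ.λ.1

Reduction:
  start: (λ.0) ((λ.0) (λ.λ.1))
  step 1: (λ.0) (λ.λ.1)
  step 2: λ.λ.1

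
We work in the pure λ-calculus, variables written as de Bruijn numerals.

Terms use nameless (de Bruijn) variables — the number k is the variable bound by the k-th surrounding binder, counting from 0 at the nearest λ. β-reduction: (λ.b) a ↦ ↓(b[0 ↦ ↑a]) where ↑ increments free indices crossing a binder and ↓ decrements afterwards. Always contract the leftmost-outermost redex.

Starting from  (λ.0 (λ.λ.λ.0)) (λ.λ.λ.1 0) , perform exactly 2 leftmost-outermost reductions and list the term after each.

Answer: after 2 steps: λ.λ.1 0

Derivation:
  start: (λ.0 (λ.λ.λ.0)) (λ.λ.λ.1 0)
  →1  (λ.λ.λ.1 0) (λ.λ.λ.0)
  →2  λ.λ.1 0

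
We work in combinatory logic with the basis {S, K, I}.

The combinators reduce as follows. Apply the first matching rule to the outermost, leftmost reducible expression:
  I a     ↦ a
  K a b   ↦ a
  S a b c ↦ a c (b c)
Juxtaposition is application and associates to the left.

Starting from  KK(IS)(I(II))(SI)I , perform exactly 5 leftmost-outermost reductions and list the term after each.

  start: KK(IS)(I(II))(SI)I
  step 1: K(I(II))(SI)I
  step 2: I(II)I
  step 3: III
  step 4: II
  step 5: I

Answer: after 5 steps: I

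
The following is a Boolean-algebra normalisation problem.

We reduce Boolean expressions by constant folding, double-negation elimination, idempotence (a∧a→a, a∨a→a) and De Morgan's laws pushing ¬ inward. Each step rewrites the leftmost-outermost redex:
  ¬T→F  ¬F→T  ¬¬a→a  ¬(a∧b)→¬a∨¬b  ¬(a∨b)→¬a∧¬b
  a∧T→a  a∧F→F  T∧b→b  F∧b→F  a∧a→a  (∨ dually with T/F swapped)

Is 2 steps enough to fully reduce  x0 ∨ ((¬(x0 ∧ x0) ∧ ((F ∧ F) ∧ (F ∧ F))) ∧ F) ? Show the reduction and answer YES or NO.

  start: x0 ∨ ((¬(x0 ∧ x0) ∧ ((F ∧ F) ∧ (F ∧ F))) ∧ F)
  →1  x0 ∨ F
  →2  x0

Answer: YES — reaches normal form x0 in 2 ≤ 2 steps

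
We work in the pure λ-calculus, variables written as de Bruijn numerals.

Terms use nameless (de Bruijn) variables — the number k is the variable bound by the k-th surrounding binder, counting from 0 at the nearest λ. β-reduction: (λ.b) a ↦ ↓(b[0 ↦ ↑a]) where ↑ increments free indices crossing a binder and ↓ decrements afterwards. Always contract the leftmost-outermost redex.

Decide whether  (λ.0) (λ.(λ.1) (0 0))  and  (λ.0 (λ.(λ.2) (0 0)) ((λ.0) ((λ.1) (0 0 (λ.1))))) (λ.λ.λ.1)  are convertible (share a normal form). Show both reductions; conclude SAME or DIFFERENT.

Answer: DIFFERENT — A ⇓ λ.0, B ⇓ λ.λ.λ.λ.1

Working:
Term A:
  start: (λ.0) (λ.(λ.1) (0 0))
  →1  λ.(λ.1) (0 0)
  →2  λ.0

Term B:
  start: (λ.0 (λ.(λ.2) (0 0)) ((λ.0) ((λ.1) (0 0 (λ.1))))) (λ.λ.λ.1)
  →1  (λ.λ.λ.1) (λ.(λ.λ.λ.λ.1) (0 0)) ((λ.0) ((λ.λ.λ.λ.1) ((λ.λ.λ.1) (λ.λ.λ.1) (λ.λ.λ.λ.1))))
  →2  (λ.λ.1) ((λ.0) ((λ.λ.λ.λ.1) ((λ.λ.λ.1) (λ.λ.λ.1) (λ.λ.λ.λ.1))))
  →3  λ.(λ.0) ((λ.λ.λ.λ.1) ((λ.λ.λ.1) (λ.λ.λ.1) (λ.λ.λ.λ.1)))
  →4  λ.(λ.λ.λ.λ.1) ((λ.λ.λ.1) (λ.λ.λ.1) (λ.λ.λ.λ.1))
  →5  λ.λ.λ.λ.1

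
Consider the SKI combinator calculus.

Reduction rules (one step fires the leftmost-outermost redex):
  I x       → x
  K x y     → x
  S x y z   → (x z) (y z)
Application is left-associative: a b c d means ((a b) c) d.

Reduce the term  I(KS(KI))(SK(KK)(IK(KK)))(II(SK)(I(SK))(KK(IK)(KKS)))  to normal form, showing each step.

Answer: normal form = S(K(KK))(KK)  (in 11 steps)

Derivation:
  start: I(KS(KI))(SK(KK)(IK(KK)))(II(SK)(I(SK))(KK(IK)(KKS)))
  step 1: KS(KI)(SK(KK)(IK(KK)))(II(SK)(I(SK))(KK(IK)(KKS)))
  step 2: S(SK(KK)(IK(KK)))(II(SK)(I(SK))(KK(IK)(KKS)))
  step 3: S(K(IK(KK))(KK(IK(KK))))(II(SK)(I(SK))(KK(IK)(KKS)))
  step 4: S(IK(KK))(II(SK)(I(SK))(KK(IK)(KKS)))
  step 5: S(K(KK))(II(SK)(I(SK))(KK(IK)(KKS)))
  step 6: S(K(KK))(I(SK)(I(SK))(KK(IK)(KKS)))
  step 7: S(K(KK))(SK(I(SK))(KK(IK)(KKS)))
  step 8: S(K(KK))(K(KK(IK)(KKS))(I(SK)(KK(IK)(KKS))))
  step 9: S(K(KK))(KK(IK)(KKS))
  step 10: S(K(KK))(K(KKS))
  step 11: S(K(KK))(KK)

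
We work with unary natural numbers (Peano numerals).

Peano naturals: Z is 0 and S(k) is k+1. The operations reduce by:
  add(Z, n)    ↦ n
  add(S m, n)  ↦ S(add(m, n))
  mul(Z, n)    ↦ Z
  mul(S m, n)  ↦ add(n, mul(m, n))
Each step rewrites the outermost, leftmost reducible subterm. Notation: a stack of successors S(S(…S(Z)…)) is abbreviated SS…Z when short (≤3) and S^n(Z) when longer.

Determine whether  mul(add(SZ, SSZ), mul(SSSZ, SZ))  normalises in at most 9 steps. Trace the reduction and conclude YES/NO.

Answer: NO — after 9 steps the term is S(S(add(add(Z, mul(SZ, SZ)), mul(add(Z, SSZ), mul(SSSZ, SZ))))), not yet normal

Derivation:
  start: mul(add(SZ, SSZ), mul(SSSZ, SZ))
  →1  mul(S(add(Z, SSZ)), mul(SSSZ, SZ))
  →2  add(mul(SSSZ, SZ), mul(add(Z, SSZ), mul(SSSZ, SZ)))
  →3  add(add(SZ, mul(SSZ, SZ)), mul(add(Z, SSZ), mul(SSSZ, SZ)))
  →4  add(S(add(Z, mul(SSZ, SZ))), mul(add(Z, SSZ), mul(SSSZ, SZ)))
  →5  S(add(add(Z, mul(SSZ, SZ)), mul(add(Z, SSZ), mul(SSSZ, SZ))))
  →6  S(add(mul(SSZ, SZ), mul(add(Z, SSZ), mul(SSSZ, SZ))))
  →7  S(add(add(SZ, mul(SZ, SZ)), mul(add(Z, SSZ), mul(SSSZ, SZ))))
  →8  S(add(S(add(Z, mul(SZ, SZ))), mul(add(Z, SSZ), mul(SSSZ, SZ))))
  →9  S(S(add(add(Z, mul(SZ, SZ)), mul(add(Z, SSZ), mul(SSSZ, SZ)))))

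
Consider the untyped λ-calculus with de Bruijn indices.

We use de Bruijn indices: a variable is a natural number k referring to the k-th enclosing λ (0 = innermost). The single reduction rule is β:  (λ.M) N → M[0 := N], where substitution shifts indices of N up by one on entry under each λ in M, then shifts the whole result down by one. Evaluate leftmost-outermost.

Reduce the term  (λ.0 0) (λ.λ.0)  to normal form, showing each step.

  start: (λ.0 0) (λ.λ.0)
  →1  (λ.λ.0) (λ.λ.0)
  →2  λ.0

Answer: normal form = λ.0  (in 2 steps)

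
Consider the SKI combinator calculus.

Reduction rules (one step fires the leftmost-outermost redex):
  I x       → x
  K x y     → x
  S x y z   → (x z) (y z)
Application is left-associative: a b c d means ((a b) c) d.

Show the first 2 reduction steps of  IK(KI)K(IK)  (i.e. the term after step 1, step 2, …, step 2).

  start: IK(KI)K(IK)
  step 1: K(KI)K(IK)
  step 2: KI(IK)

Answer: after 2 steps: KI(IK)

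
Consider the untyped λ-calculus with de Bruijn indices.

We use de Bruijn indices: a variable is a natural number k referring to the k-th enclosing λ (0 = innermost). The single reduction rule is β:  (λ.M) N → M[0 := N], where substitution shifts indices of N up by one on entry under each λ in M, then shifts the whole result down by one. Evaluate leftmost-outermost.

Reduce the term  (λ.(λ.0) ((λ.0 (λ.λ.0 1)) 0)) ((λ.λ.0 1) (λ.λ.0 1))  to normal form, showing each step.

Answer: normal form = λ.0 (λ.λ.0 1)  (in 6 steps)

Working:
  start: (λ.(λ.0) ((λ.0 (λ.λ.0 1)) 0)) ((λ.λ.0 1) (λ.λ.0 1))
  →1  (λ.0) ((λ.0 (λ.λ.0 1)) ((λ.λ.0 1) (λ.λ.0 1)))
  →2  (λ.0 (λ.λ.0 1)) ((λ.λ.0 1) (λ.λ.0 1))
  →3  (λ.λ.0 1) (λ.λ.0 1) (λ.λ.0 1)
  →4  (λ.0 (λ.λ.0 1)) (λ.λ.0 1)
  →5  (λ.λ.0 1) (λ.λ.0 1)
  →6  λ.0 (λ.λ.0 1)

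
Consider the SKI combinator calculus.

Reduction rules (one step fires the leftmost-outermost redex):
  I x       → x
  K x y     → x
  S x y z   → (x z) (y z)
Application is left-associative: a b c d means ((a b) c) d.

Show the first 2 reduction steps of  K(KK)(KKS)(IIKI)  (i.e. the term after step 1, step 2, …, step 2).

Answer: after 2 steps: K

Working:
  start: K(KK)(KKS)(IIKI)
  →1  KK(IIKI)
  →2  K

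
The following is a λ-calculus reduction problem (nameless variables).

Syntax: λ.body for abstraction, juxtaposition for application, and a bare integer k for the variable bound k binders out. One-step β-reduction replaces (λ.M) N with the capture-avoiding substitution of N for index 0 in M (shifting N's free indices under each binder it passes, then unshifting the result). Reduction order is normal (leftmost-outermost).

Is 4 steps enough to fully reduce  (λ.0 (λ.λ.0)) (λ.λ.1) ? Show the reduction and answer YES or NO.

Answer: YES — reaches normal form λ.λ.λ.0 in 2 ≤ 4 steps

Reduction:
  start: (λ.0 (λ.λ.0)) (λ.λ.1)
  step 1: (λ.λ.1) (λ.λ.0)
  step 2: λ.λ.λ.0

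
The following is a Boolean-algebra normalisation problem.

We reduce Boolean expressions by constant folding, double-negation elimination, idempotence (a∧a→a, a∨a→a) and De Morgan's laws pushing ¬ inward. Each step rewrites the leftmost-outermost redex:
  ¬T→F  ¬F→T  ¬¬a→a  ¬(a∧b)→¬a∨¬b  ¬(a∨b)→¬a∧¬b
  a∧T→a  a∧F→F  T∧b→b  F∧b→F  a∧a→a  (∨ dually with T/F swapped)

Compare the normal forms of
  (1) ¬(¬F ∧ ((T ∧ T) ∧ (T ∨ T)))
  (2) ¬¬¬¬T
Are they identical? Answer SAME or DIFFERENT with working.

Term A:
  start: ¬(¬F ∧ ((T ∧ T) ∧ (T ∨ T)))
  [1] ¬¬F ∨ ¬((T ∧ T) ∧ (T ∨ T))
  [2] F ∨ ¬((T ∧ T) ∧ (T ∨ T))
  [3] ¬((T ∧ T) ∧ (T ∨ T))
  [4] ¬(T ∧ T) ∨ ¬(T ∨ T)
  [5] (¬T ∨ ¬T) ∨ ¬(T ∨ T)
  [6] ¬T ∨ ¬(T ∨ T)
  [7] F ∨ ¬(T ∨ T)
  [8] ¬(T ∨ T)
  [9] ¬T ∧ ¬T
  [10] ¬T
  [11] F

Term B:
  start: ¬¬¬¬T
  [1] ¬¬T
  [2] T

Answer: DIFFERENT — A ⇓ F, B ⇓ T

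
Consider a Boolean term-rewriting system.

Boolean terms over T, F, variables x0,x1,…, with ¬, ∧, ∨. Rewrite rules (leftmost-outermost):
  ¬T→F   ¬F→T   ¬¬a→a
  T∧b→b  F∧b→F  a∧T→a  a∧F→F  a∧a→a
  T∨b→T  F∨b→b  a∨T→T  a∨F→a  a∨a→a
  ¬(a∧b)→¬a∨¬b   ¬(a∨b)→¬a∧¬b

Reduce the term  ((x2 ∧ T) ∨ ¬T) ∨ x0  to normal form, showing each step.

  start: ((x2 ∧ T) ∨ ¬T) ∨ x0
  step 1: (x2 ∨ ¬T) ∨ x0
  step 2: (x2 ∨ F) ∨ x0
  step 3: x2 ∨ x0

Answer: normal form = x2 ∨ x0  (in 3 steps)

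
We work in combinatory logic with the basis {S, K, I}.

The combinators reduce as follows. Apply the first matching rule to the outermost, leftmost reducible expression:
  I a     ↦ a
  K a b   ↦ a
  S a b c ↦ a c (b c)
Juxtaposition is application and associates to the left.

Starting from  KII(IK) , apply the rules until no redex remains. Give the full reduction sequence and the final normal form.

  start: KII(IK)
  →1  I(IK)
  →2  IK
  →3  K

Answer: normal form = K  (in 3 steps)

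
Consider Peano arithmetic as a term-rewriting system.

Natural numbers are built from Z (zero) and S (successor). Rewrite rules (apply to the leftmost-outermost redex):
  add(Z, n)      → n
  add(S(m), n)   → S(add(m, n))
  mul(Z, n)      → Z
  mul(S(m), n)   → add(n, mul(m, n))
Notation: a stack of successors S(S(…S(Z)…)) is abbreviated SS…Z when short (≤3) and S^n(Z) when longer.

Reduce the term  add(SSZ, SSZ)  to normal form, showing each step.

Answer: normal form = S^4(Z)  (in 3 steps)

Working:
  start: add(SSZ, SSZ)
  [1] S(add(SZ, SSZ))
  [2] S(S(add(Z, SSZ)))
  [3] S^4(Z)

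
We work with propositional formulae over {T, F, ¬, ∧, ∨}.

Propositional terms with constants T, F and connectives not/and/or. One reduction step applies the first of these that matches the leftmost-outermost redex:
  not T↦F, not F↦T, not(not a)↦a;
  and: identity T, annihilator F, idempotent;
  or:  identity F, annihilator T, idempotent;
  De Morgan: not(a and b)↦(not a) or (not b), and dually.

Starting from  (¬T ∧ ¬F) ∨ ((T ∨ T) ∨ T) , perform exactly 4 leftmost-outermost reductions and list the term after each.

Answer: after 4 steps: T

Reduction:
  start: (¬T ∧ ¬F) ∨ ((T ∨ T) ∨ T)
  [1] (F ∧ ¬F) ∨ ((T ∨ T) ∨ T)
  [2] F ∨ ((T ∨ T) ∨ T)
  [3] (T ∨ T) ∨ T
  [4] T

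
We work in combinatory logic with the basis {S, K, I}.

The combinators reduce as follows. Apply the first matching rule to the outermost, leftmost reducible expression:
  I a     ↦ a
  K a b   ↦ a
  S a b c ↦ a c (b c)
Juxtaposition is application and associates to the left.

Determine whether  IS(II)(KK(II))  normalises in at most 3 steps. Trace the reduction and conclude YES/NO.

  start: IS(II)(KK(II))
  step 1: S(II)(KK(II))
  step 2: SI(KK(II))
  step 3: SIK

Answer: YES — reaches normal form SIK in 3 ≤ 3 steps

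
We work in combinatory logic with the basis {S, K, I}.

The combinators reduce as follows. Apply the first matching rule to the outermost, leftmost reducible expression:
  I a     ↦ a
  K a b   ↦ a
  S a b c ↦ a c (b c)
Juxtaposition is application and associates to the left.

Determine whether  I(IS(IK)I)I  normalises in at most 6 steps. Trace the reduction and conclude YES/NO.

  start: I(IS(IK)I)I
  →1  IS(IK)II
  →2  S(IK)II
  →3  IKI(II)
  →4  KI(II)
  →5  I

Answer: YES — reaches normal form I in 5 ≤ 6 steps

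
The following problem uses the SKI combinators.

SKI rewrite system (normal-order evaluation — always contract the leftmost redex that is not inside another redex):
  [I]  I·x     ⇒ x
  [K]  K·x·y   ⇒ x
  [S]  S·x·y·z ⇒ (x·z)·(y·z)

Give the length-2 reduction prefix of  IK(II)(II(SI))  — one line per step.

Answer: after 2 steps: II

Derivation:
  start: IK(II)(II(SI))
  [1] K(II)(II(SI))
  [2] II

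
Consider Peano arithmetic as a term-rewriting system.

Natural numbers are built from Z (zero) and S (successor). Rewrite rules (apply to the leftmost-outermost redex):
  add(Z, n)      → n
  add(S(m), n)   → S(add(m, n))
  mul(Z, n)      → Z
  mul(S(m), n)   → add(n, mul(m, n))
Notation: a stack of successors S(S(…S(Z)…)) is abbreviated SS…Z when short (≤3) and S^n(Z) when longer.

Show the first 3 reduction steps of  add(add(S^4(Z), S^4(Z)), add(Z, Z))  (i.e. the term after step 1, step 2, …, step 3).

Answer: after 3 steps: S(add(S(add(SSZ, S^4(Z))), add(Z, Z)))

Working:
  start: add(add(S^4(Z), S^4(Z)), add(Z, Z))
  →1  add(S(add(SSSZ, S^4(Z))), add(Z, Z))
  →2  S(add(add(SSSZ, S^4(Z)), add(Z, Z)))
  →3  S(add(S(add(SSZ, S^4(Z))), add(Z, Z)))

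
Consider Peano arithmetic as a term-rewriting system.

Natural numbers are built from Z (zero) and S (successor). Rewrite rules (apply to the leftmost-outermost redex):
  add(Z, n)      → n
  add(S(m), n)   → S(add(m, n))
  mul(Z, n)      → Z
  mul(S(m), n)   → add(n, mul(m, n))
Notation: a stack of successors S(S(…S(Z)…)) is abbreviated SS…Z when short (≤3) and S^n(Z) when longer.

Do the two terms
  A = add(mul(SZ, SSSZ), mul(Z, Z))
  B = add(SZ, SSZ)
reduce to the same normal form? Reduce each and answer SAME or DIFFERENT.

Answer: SAME — A ⇓ SSSZ, B ⇓ SSSZ

Working:
Term A:
  start: add(mul(SZ, SSSZ), mul(Z, Z))
  step 1: add(add(SSSZ, mul(Z, SSSZ)), mul(Z, Z))
  step 2: add(S(add(SSZ, mul(Z, SSSZ))), mul(Z, Z))
  step 3: S(add(add(SSZ, mul(Z, SSSZ)), mul(Z, Z)))
  step 4: S(add(S(add(SZ, mul(Z, SSSZ))), mul(Z, Z)))
  step 5: S(S(add(add(SZ, mul(Z, SSSZ)), mul(Z, Z))))
  step 6: S(S(add(S(add(Z, mul(Z, SSSZ))), mul(Z, Z))))
  step 7: S(S(S(add(add(Z, mul(Z, SSSZ)), mul(Z, Z)))))
  step 8: S(S(S(add(mul(Z, SSSZ), mul(Z, Z)))))
  step 9: S(S(S(add(Z, mul(Z, Z)))))
  step 10: S(S(S(mul(Z, Z))))
  step 11: SSSZ

Term B:
  start: add(SZ, SSZ)
  step 1: S(add(Z, SSZ))
  step 2: SSSZ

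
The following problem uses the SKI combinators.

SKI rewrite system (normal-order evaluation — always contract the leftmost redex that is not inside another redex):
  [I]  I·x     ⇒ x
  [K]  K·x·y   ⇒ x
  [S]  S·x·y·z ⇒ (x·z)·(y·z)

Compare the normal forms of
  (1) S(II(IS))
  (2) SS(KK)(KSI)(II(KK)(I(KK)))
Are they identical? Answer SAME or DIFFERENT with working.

Term A:
  start: S(II(IS))
  →1  S(I(IS))
  →2  S(IS)
  →3  SS

Term B:
  start: SS(KK)(KSI)(II(KK)(I(KK)))
  →1  S(KSI)(KK(KSI))(II(KK)(I(KK)))
  →2  KSI(II(KK)(I(KK)))(KK(KSI)(II(KK)(I(KK))))
  →3  S(II(KK)(I(KK)))(KK(KSI)(II(KK)(I(KK))))
  →4  S(I(KK)(I(KK)))(KK(KSI)(II(KK)(I(KK))))
  →5  S(KK(I(KK)))(KK(KSI)(II(KK)(I(KK))))
  →6  SK(KK(KSI)(II(KK)(I(KK))))
  →7  SK(K(II(KK)(I(KK))))
  →8  SK(K(I(KK)(I(KK))))
  →9  SK(K(KK(I(KK))))
  →10  SK(KK)

Answer: DIFFERENT — A ⇓ SS, B ⇓ SK(KK)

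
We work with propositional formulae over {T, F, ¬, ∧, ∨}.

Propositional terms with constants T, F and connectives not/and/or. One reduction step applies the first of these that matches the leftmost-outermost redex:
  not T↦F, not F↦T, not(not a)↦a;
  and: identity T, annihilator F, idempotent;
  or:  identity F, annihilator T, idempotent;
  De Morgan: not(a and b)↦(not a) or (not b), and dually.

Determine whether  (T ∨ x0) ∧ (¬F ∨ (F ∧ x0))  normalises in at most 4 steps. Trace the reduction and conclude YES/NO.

  start: (T ∨ x0) ∧ (¬F ∨ (F ∧ x0))
  →1  T ∧ (¬F ∨ (F ∧ x0))
  →2  ¬F ∨ (F ∧ x0)
  →3  T ∨ (F ∧ x0)
  →4  T

Answer: YES — reaches normal form T in 4 ≤ 4 steps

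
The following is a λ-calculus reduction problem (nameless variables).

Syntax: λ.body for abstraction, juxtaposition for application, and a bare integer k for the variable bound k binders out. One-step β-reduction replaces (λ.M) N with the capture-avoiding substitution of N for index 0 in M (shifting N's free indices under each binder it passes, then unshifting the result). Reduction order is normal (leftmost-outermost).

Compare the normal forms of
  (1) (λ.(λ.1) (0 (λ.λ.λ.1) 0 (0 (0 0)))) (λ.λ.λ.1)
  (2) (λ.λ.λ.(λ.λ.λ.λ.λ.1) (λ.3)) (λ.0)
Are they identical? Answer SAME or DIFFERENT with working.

Answer: DIFFERENT — A ⇓ λ.λ.λ.1, B ⇓ λ.λ.λ.λ.λ.λ.1

Working:
Term A:
  start: (λ.(λ.1) (0 (λ.λ.λ.1) 0 (0 (0 0)))) (λ.λ.λ.1)
  step 1: (λ.λ.λ.λ.1) ((λ.λ.λ.1) (λ.λ.λ.1) (λ.λ.λ.1) ((λ.λ.λ.1) ((λ.λ.λ.1) (λ.λ.λ.1))))
  step 2: λ.λ.λ.1

Term B:
  start: (λ.λ.λ.(λ.λ.λ.λ.λ.1) (λ.3)) (λ.0)
  step 1: λ.λ.(λ.λ.λ.λ.λ.1) (λ.λ.0)
  step 2: λ.λ.λ.λ.λ.λ.1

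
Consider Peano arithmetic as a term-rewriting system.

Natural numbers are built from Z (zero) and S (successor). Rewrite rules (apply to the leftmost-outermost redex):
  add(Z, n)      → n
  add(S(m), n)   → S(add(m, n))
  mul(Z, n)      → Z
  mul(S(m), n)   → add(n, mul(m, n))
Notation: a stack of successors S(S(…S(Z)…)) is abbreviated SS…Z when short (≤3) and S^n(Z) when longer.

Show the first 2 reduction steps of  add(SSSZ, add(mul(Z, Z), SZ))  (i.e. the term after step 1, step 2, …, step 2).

  start: add(SSSZ, add(mul(Z, Z), SZ))
  →1  S(add(SSZ, add(mul(Z, Z), SZ)))
  →2  S(S(add(SZ, add(mul(Z, Z), SZ))))

Answer: after 2 steps: S(S(add(SZ, add(mul(Z, Z), SZ))))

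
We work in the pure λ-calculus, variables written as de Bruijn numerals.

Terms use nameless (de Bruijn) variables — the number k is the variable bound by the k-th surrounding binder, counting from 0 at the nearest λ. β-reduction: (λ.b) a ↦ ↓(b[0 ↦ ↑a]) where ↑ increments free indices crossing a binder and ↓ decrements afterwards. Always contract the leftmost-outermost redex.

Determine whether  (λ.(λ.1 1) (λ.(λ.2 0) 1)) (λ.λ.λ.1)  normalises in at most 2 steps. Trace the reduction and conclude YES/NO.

Answer: NO — after 2 steps the term is (λ.λ.λ.1) (λ.λ.λ.1), not yet normal

Derivation:
  start: (λ.(λ.1 1) (λ.(λ.2 0) 1)) (λ.λ.λ.1)
  step 1: (λ.(λ.λ.λ.1) (λ.λ.λ.1)) (λ.(λ.(λ.λ.λ.1) 0) (λ.λ.λ.1))
  step 2: (λ.λ.λ.1) (λ.λ.λ.1)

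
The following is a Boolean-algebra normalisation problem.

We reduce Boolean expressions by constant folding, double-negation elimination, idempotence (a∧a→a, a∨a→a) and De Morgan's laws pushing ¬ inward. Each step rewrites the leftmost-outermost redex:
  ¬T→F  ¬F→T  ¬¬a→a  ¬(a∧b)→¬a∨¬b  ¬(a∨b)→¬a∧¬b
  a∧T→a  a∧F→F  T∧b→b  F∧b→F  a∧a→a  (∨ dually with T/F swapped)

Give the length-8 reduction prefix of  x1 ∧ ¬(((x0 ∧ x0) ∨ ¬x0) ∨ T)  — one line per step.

Answer: after 8 steps: F

Reduction:
  start: x1 ∧ ¬(((x0 ∧ x0) ∨ ¬x0) ∨ T)
  →1  x1 ∧ (¬((x0 ∧ x0) ∨ ¬x0) ∧ ¬T)
  →2  x1 ∧ ((¬(x0 ∧ x0) ∧ ¬¬x0) ∧ ¬T)
  →3  x1 ∧ (((¬x0 ∨ ¬x0) ∧ ¬¬x0) ∧ ¬T)
  →4  x1 ∧ ((¬x0 ∧ ¬¬x0) ∧ ¬T)
  →5  x1 ∧ ((¬x0 ∧ x0) ∧ ¬T)
  →6  x1 ∧ ((¬x0 ∧ x0) ∧ F)
  →7  x1 ∧ F
  →8  F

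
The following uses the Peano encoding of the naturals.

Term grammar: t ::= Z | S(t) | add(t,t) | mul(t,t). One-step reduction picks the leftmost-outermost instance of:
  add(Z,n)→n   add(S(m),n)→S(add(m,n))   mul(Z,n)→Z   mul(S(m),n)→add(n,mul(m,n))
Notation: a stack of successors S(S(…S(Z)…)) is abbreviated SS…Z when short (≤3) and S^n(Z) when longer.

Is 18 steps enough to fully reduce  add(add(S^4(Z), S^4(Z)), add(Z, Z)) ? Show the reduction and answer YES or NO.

  start: add(add(S^4(Z), S^4(Z)), add(Z, Z))
  step 1: add(S(add(SSSZ, S^4(Z))), add(Z, Z))
  step 2: S(add(add(SSSZ, S^4(Z)), add(Z, Z)))
  step 3: S(add(S(add(SSZ, S^4(Z))), add(Z, Z)))
  step 4: S(S(add(add(SSZ, S^4(Z)), add(Z, Z))))
  step 5: S(S(add(S(add(SZ, S^4(Z))), add(Z, Z))))
  step 6: S(S(S(add(add(SZ, S^4(Z)), add(Z, Z)))))
  step 7: S(S(S(add(S(add(Z, S^4(Z))), add(Z, Z)))))
  step 8: S(S(S(S(add(add(Z, S^4(Z)), add(Z, Z))))))
  step 9: S(S(S(S(add(S^4(Z), add(Z, Z))))))
  step 10: S(S(S(S(S(add(SSSZ, add(Z, Z)))))))
  step 11: S(S(S(S(S(S(add(SSZ, add(Z, Z))))))))
  step 12: S(S(S(S(S(S(S(add(SZ, add(Z, Z)))))))))
  step 13: S(S(S(S(S(S(S(S(add(Z, add(Z, Z))))))))))
  step 14: S(S(S(S(S(S(S(S(add(Z, Z)))))))))
  step 15: S^8(Z)

Answer: YES — reaches normal form S^8(Z) in 15 ≤ 18 steps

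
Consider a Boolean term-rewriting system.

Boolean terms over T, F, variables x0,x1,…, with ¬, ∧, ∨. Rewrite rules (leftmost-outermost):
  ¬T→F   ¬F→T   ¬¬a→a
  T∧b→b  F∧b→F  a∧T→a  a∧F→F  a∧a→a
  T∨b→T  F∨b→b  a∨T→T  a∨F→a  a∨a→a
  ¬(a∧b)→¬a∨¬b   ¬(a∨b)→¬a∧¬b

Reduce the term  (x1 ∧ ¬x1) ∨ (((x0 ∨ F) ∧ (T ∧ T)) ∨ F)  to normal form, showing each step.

Answer: normal form = (x1 ∧ ¬x1) ∨ x0  (in 4 steps)

Derivation:
  start: (x1 ∧ ¬x1) ∨ (((x0 ∨ F) ∧ (T ∧ T)) ∨ F)
  step 1: (x1 ∧ ¬x1) ∨ ((x0 ∨ F) ∧ (T ∧ T))
  step 2: (x1 ∧ ¬x1) ∨ (x0 ∧ (T ∧ T))
  step 3: (x1 ∧ ¬x1) ∨ (x0 ∧ T)
  step 4: (x1 ∧ ¬x1) ∨ x0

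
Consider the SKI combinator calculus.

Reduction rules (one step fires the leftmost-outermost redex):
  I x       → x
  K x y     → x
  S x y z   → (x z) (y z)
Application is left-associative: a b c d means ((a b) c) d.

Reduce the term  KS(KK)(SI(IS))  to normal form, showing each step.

  start: KS(KK)(SI(IS))
  step 1: S(SI(IS))
  step 2: S(SIS)

Answer: normal form = S(SIS)  (in 2 steps)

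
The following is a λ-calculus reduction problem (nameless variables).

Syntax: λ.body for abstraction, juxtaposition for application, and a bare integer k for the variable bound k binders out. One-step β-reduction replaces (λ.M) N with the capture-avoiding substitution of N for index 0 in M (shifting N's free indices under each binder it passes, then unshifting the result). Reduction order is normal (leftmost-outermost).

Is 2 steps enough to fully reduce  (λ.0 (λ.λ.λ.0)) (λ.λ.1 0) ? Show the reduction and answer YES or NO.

Answer: NO — after 2 steps the term is λ.(λ.λ.λ.0) 0, not yet normal

Derivation:
  start: (λ.0 (λ.λ.λ.0)) (λ.λ.1 0)
  [1] (λ.λ.1 0) (λ.λ.λ.0)
  [2] λ.(λ.λ.λ.0) 0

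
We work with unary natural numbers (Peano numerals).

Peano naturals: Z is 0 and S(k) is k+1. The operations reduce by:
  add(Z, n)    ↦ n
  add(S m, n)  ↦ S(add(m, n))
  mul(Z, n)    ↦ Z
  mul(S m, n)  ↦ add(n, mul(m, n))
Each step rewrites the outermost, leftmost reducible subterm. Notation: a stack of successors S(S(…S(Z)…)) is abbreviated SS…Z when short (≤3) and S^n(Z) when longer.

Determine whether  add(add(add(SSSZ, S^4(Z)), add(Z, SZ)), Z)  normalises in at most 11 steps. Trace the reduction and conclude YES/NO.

Answer: NO — after 11 steps the term is S(S(S(add(S(add(SSSZ, add(Z, SZ))), Z)))), not yet normal

Reduction:
  start: add(add(add(SSSZ, S^4(Z)), add(Z, SZ)), Z)
  [1] add(add(S(add(SSZ, S^4(Z))), add(Z, SZ)), Z)
  [2] add(S(add(add(SSZ, S^4(Z)), add(Z, SZ))), Z)
  [3] S(add(add(add(SSZ, S^4(Z)), add(Z, SZ)), Z))
  [4] S(add(add(S(add(SZ, S^4(Z))), add(Z, SZ)), Z))
  [5] S(add(S(add(add(SZ, S^4(Z)), add(Z, SZ))), Z))
  [6] S(S(add(add(add(SZ, S^4(Z)), add(Z, SZ)), Z)))
  [7] S(S(add(add(S(add(Z, S^4(Z))), add(Z, SZ)), Z)))
  [8] S(S(add(S(add(add(Z, S^4(Z)), add(Z, SZ))), Z)))
  [9] S(S(S(add(add(add(Z, S^4(Z)), add(Z, SZ)), Z))))
  [10] S(S(S(add(add(S^4(Z), add(Z, SZ)), Z))))
  [11] S(S(S(add(S(add(SSSZ, add(Z, SZ))), Z))))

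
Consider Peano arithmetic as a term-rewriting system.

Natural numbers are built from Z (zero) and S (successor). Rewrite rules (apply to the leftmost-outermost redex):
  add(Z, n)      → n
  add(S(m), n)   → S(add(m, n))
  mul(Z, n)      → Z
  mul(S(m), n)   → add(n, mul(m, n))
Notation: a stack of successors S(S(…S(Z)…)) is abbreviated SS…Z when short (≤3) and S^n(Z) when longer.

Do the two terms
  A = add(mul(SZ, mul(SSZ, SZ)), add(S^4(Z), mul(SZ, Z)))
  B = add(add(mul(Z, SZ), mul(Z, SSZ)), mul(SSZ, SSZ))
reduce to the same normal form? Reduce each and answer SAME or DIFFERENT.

Answer: DIFFERENT — A ⇓ S^6(Z), B ⇓ S^4(Z)

Derivation:
Term A:
  start: add(mul(SZ, mul(SSZ, SZ)), add(S^4(Z), mul(SZ, Z)))
  step 1: add(add(mul(SSZ, SZ), mul(Z, mul(SSZ, SZ))), add(S^4(Z), mul(SZ, Z)))
  step 2: add(add(add(SZ, mul(SZ, SZ)), mul(Z, mul(SSZ, SZ))), add(S^4(Z), mul(SZ, Z)))
  step 3: add(add(S(add(Z, mul(SZ, SZ))), mul(Z, mul(SSZ, SZ))), add(S^4(Z), mul(SZ, Z)))
  step 4: add(S(add(add(Z, mul(SZ, SZ)), mul(Z, mul(SSZ, SZ)))), add(S^4(Z), mul(SZ, Z)))
  step 5: S(add(add(add(Z, mul(SZ, SZ)), mul(Z, mul(SSZ, SZ))), add(S^4(Z), mul(SZ, Z))))
  step 6: S(add(add(mul(SZ, SZ), mul(Z, mul(SSZ, SZ))), add(S^4(Z), mul(SZ, Z))))
  step 7: S(add(add(add(SZ, mul(Z, SZ)), mul(Z, mul(SSZ, SZ))), add(S^4(Z), mul(SZ, Z))))
  step 8: S(add(add(S(add(Z, mul(Z, SZ))), mul(Z, mul(SSZ, SZ))), add(S^4(Z), mul(SZ, Z))))
  step 9: S(add(S(add(add(Z, mul(Z, SZ)), mul(Z, mul(SSZ, SZ)))), add(S^4(Z), mul(SZ, Z))))
  step 10: S(S(add(add(add(Z, mul(Z, SZ)), mul(Z, mul(SSZ, SZ))), add(S^4(Z), mul(SZ, Z)))))
  step 11: S(S(add(add(mul(Z, SZ), mul(Z, mul(SSZ, SZ))), add(S^4(Z), mul(SZ, Z)))))
  step 12: S(S(add(add(Z, mul(Z, mul(SSZ, SZ))), add(S^4(Z), mul(SZ, Z)))))
  step 13: S(S(add(mul(Z, mul(SSZ, SZ)), add(S^4(Z), mul(SZ, Z)))))
  step 14: S(S(add(Z, add(S^4(Z), mul(SZ, Z)))))
  step 15: S(S(add(S^4(Z), mul(SZ, Z))))
  step 16: S(S(S(add(SSSZ, mul(SZ, Z)))))
  step 17: S(S(S(S(add(SSZ, mul(SZ, Z))))))
  step 18: S(S(S(S(S(add(SZ, mul(SZ, Z)))))))
  step 19: S(S(S(S(S(S(add(Z, mul(SZ, Z))))))))
  step 20: S(S(S(S(S(S(mul(SZ, Z)))))))
  step 21: S(S(S(S(S(S(add(Z, mul(Z, Z))))))))
  step 22: S(S(S(S(S(S(mul(Z, Z)))))))
  step 23: S^6(Z)

Term B:
  start: add(add(mul(Z, SZ), mul(Z, SSZ)), mul(SSZ, SSZ))
  step 1: add(add(Z, mul(Z, SSZ)), mul(SSZ, SSZ))
  step 2: add(mul(Z, SSZ), mul(SSZ, SSZ))
  step 3: add(Z, mul(SSZ, SSZ))
  step 4: mul(SSZ, SSZ)
  step 5: add(SSZ, mul(SZ, SSZ))
  step 6: S(add(SZ, mul(SZ, SSZ)))
  step 7: S(S(add(Z, mul(SZ, SSZ))))
  step 8: S(S(mul(SZ, SSZ)))
  step 9: S(S(add(SSZ, mul(Z, SSZ))))
  step 10: S(S(S(add(SZ, mul(Z, SSZ)))))
  step 11: S(S(S(S(add(Z, mul(Z, SSZ))))))
  step 12: S(S(S(S(mul(Z, SSZ)))))
  step 13: S^4(Z)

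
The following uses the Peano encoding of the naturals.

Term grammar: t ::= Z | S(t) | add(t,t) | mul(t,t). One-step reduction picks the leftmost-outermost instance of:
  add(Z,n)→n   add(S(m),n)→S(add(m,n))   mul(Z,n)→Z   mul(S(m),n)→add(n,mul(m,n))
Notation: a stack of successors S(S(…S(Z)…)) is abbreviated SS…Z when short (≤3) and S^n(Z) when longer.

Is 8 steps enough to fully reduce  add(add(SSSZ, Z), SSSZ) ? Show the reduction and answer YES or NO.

Answer: YES — reaches normal form S^6(Z) in 8 ≤ 8 steps

Derivation:
  start: add(add(SSSZ, Z), SSSZ)
  →1  add(S(add(SSZ, Z)), SSSZ)
  →2  S(add(add(SSZ, Z), SSSZ))
  →3  S(add(S(add(SZ, Z)), SSSZ))
  →4  S(S(add(add(SZ, Z), SSSZ)))
  →5  S(S(add(S(add(Z, Z)), SSSZ)))
  →6  S(S(S(add(add(Z, Z), SSSZ))))
  →7  S(S(S(add(Z, SSSZ))))
  →8  S^6(Z)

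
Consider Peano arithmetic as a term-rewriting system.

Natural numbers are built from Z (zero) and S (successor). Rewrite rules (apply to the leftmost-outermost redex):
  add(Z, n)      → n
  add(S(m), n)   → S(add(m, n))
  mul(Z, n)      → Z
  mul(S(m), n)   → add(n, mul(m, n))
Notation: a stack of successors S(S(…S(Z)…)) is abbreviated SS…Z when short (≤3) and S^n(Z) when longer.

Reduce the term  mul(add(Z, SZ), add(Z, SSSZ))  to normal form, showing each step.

Answer: normal form = SSSZ  (in 8 steps)

Derivation:
  start: mul(add(Z, SZ), add(Z, SSSZ))
  [1] mul(SZ, add(Z, SSSZ))
  [2] add(add(Z, SSSZ), mul(Z, add(Z, SSSZ)))
  [3] add(SSSZ, mul(Z, add(Z, SSSZ)))
  [4] S(add(SSZ, mul(Z, add(Z, SSSZ))))
  [5] S(S(add(SZ, mul(Z, add(Z, SSSZ)))))
  [6] S(S(S(add(Z, mul(Z, add(Z, SSSZ))))))
  [7] S(S(S(mul(Z, add(Z, SSSZ)))))
  [8] SSSZ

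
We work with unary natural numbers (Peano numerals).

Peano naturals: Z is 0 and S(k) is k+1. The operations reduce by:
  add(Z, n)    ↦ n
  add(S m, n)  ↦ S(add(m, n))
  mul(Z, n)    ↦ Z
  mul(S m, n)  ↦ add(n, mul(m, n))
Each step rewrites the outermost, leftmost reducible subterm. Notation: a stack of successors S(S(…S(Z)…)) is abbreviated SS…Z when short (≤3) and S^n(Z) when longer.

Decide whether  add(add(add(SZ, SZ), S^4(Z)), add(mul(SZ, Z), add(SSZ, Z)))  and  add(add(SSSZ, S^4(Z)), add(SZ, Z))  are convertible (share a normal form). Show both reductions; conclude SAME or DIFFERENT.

Term A:
  start: add(add(add(SZ, SZ), S^4(Z)), add(mul(SZ, Z), add(SSZ, Z)))
  →1  add(add(S(add(Z, SZ)), S^4(Z)), add(mul(SZ, Z), add(SSZ, Z)))
  →2  add(S(add(add(Z, SZ), S^4(Z))), add(mul(SZ, Z), add(SSZ, Z)))
  →3  S(add(add(add(Z, SZ), S^4(Z)), add(mul(SZ, Z), add(SSZ, Z))))
  →4  S(add(add(SZ, S^4(Z)), add(mul(SZ, Z), add(SSZ, Z))))
  →5  S(add(S(add(Z, S^4(Z))), add(mul(SZ, Z), add(SSZ, Z))))
  →6  S(S(add(add(Z, S^4(Z)), add(mul(SZ, Z), add(SSZ, Z)))))
  →7  S(S(add(S^4(Z), add(mul(SZ, Z), add(SSZ, Z)))))
  →8  S(S(S(add(SSSZ, add(mul(SZ, Z), add(SSZ, Z))))))
  →9  S(S(S(S(add(SSZ, add(mul(SZ, Z), add(SSZ, Z)))))))
  →10  S(S(S(S(S(add(SZ, add(mul(SZ, Z), add(SSZ, Z))))))))
  →11  S(S(S(S(S(S(add(Z, add(mul(SZ, Z), add(SSZ, Z)))))))))
  →12  S(S(S(S(S(S(add(mul(SZ, Z), add(SSZ, Z))))))))
  →13  S(S(S(S(S(S(add(add(Z, mul(Z, Z)), add(SSZ, Z))))))))
  →14  S(S(S(S(S(S(add(mul(Z, Z), add(SSZ, Z))))))))
  →15  S(S(S(S(S(S(add(Z, add(SSZ, Z))))))))
  →16  S(S(S(S(S(S(add(SSZ, Z)))))))
  →17  S(S(S(S(S(S(S(add(SZ, Z))))))))
  →18  S(S(S(S(S(S(S(S(add(Z, Z)))))))))
  →19  S^8(Z)

Term B:
  start: add(add(SSSZ, S^4(Z)), add(SZ, Z))
  →1  add(S(add(SSZ, S^4(Z))), add(SZ, Z))
  →2  S(add(add(SSZ, S^4(Z)), add(SZ, Z)))
  →3  S(add(S(add(SZ, S^4(Z))), add(SZ, Z)))
  →4  S(S(add(add(SZ, S^4(Z)), add(SZ, Z))))
  →5  S(S(add(S(add(Z, S^4(Z))), add(SZ, Z))))
  →6  S(S(S(add(add(Z, S^4(Z)), add(SZ, Z)))))
  →7  S(S(S(add(S^4(Z), add(SZ, Z)))))
  →8  S(S(S(S(add(SSSZ, add(SZ, Z))))))
  →9  S(S(S(S(S(add(SSZ, add(SZ, Z)))))))
  →10  S(S(S(S(S(S(add(SZ, add(SZ, Z))))))))
  →11  S(S(S(S(S(S(S(add(Z, add(SZ, Z)))))))))
  →12  S(S(S(S(S(S(S(add(SZ, Z))))))))
  →13  S(S(S(S(S(S(S(S(add(Z, Z)))))))))
  →14  S^8(Z)

Answer: SAME — A ⇓ S^8(Z), B ⇓ S^8(Z)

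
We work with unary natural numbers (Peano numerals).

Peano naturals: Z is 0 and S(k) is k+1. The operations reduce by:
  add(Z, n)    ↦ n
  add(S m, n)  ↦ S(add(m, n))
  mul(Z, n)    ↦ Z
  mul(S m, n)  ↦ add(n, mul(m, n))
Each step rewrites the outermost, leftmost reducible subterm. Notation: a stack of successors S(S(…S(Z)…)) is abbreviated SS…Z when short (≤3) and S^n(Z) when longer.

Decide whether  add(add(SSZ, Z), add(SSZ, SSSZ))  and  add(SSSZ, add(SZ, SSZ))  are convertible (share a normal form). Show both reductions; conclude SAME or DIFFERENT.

Answer: DIFFERENT — A ⇓ S^7(Z), B ⇓ S^6(Z)

Reduction:
Term A:
  start: add(add(SSZ, Z), add(SSZ, SSSZ))
  →1  add(S(add(SZ, Z)), add(SSZ, SSSZ))
  →2  S(add(add(SZ, Z), add(SSZ, SSSZ)))
  →3  S(add(S(add(Z, Z)), add(SSZ, SSSZ)))
  →4  S(S(add(add(Z, Z), add(SSZ, SSSZ))))
  →5  S(S(add(Z, add(SSZ, SSSZ))))
  →6  S(S(add(SSZ, SSSZ)))
  →7  S(S(S(add(SZ, SSSZ))))
  →8  S(S(S(S(add(Z, SSSZ)))))
  →9  S^7(Z)

Term B:
  start: add(SSSZ, add(SZ, SSZ))
  →1  S(add(SSZ, add(SZ, SSZ)))
  →2  S(S(add(SZ, add(SZ, SSZ))))
  →3  S(S(S(add(Z, add(SZ, SSZ)))))
  →4  S(S(S(add(SZ, SSZ))))
  →5  S(S(S(S(add(Z, SSZ)))))
  →6  S^6(Z)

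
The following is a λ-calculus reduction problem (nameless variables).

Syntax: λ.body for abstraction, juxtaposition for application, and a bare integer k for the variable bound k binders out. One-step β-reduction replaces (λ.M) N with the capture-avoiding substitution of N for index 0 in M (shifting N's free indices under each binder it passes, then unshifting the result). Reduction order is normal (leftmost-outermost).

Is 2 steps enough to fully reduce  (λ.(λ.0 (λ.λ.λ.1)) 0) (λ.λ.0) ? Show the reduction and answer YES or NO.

  start: (λ.(λ.0 (λ.λ.λ.1)) 0) (λ.λ.0)
  step 1: (λ.0 (λ.λ.λ.1)) (λ.λ.0)
  step 2: (λ.λ.0) (λ.λ.λ.1)

Answer: NO — after 2 steps the term is (λ.λ.0) (λ.λ.λ.1), not yet normal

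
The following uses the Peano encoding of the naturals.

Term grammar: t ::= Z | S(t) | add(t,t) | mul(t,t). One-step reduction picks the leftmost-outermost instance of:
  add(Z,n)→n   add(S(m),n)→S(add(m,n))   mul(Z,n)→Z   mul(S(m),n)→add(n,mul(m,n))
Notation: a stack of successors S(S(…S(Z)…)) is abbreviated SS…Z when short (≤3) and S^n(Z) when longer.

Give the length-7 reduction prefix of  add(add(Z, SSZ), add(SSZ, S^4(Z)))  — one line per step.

  start: add(add(Z, SSZ), add(SSZ, S^4(Z)))
  [1] add(SSZ, add(SSZ, S^4(Z)))
  [2] S(add(SZ, add(SSZ, S^4(Z))))
  [3] S(S(add(Z, add(SSZ, S^4(Z)))))
  [4] S(S(add(SSZ, S^4(Z))))
  [5] S(S(S(add(SZ, S^4(Z)))))
  [6] S(S(S(S(add(Z, S^4(Z))))))
  [7] S^8(Z)

Answer: after 7 steps: S^8(Z)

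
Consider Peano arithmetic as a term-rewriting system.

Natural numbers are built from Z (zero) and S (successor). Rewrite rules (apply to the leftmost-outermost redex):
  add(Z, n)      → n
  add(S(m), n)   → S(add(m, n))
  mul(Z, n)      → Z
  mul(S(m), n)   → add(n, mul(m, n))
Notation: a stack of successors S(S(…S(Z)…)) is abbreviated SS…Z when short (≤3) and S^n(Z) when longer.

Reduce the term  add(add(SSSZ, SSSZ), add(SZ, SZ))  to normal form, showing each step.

  start: add(add(SSSZ, SSSZ), add(SZ, SZ))
  step 1: add(S(add(SSZ, SSSZ)), add(SZ, SZ))
  step 2: S(add(add(SSZ, SSSZ), add(SZ, SZ)))
  step 3: S(add(S(add(SZ, SSSZ)), add(SZ, SZ)))
  step 4: S(S(add(add(SZ, SSSZ), add(SZ, SZ))))
  step 5: S(S(add(S(add(Z, SSSZ)), add(SZ, SZ))))
  step 6: S(S(S(add(add(Z, SSSZ), add(SZ, SZ)))))
  step 7: S(S(S(add(SSSZ, add(SZ, SZ)))))
  step 8: S(S(S(S(add(SSZ, add(SZ, SZ))))))
  step 9: S(S(S(S(S(add(SZ, add(SZ, SZ)))))))
  step 10: S(S(S(S(S(S(add(Z, add(SZ, SZ))))))))
  step 11: S(S(S(S(S(S(add(SZ, SZ)))))))
  step 12: S(S(S(S(S(S(S(add(Z, SZ))))))))
  step 13: S^8(Z)

Answer: normal form = S^8(Z)  (in 13 steps)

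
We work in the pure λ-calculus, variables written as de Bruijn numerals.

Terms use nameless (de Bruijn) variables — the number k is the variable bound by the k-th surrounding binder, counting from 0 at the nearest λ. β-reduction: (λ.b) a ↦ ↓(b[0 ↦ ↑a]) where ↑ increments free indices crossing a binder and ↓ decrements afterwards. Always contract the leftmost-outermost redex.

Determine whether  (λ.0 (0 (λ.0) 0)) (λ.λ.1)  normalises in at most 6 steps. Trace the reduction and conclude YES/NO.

  start: (λ.0 (0 (λ.0) 0)) (λ.λ.1)
  →1  (λ.λ.1) ((λ.λ.1) (λ.0) (λ.λ.1))
  →2  λ.(λ.λ.1) (λ.0) (λ.λ.1)
  →3  λ.(λ.λ.0) (λ.λ.1)
  →4  λ.λ.0

Answer: YES — reaches normal form λ.λ.0 in 4 ≤ 6 steps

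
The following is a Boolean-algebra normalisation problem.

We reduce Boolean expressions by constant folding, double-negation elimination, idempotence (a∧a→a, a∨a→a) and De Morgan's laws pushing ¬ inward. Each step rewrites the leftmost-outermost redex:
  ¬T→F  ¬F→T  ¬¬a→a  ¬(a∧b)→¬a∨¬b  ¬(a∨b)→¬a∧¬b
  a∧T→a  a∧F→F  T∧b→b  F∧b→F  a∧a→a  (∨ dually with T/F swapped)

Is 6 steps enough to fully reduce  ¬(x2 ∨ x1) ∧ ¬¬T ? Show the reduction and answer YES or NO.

Answer: YES — reaches normal form ¬x2 ∧ ¬x1 in 3 ≤ 6 steps

Derivation:
  start: ¬(x2 ∨ x1) ∧ ¬¬T
  →1  (¬x2 ∧ ¬x1) ∧ ¬¬T
  →2  (¬x2 ∧ ¬x1) ∧ T
  →3  ¬x2 ∧ ¬x1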